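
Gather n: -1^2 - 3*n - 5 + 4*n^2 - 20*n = 4*n^2 - 23*n - 6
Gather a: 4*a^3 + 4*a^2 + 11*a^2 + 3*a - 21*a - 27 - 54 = 4*a^3 + 15*a^2 - 18*a - 81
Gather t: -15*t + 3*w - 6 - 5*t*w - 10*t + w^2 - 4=t*(-5*w - 25) + w^2 + 3*w - 10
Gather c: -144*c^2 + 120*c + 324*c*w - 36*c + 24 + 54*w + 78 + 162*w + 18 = -144*c^2 + c*(324*w + 84) + 216*w + 120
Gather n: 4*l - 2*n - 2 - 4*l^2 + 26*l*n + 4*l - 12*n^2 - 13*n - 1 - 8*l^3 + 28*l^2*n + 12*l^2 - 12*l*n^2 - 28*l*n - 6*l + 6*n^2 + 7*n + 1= -8*l^3 + 8*l^2 + 2*l + n^2*(-12*l - 6) + n*(28*l^2 - 2*l - 8) - 2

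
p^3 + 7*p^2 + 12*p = p*(p + 3)*(p + 4)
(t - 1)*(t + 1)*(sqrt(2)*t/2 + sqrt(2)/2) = sqrt(2)*t^3/2 + sqrt(2)*t^2/2 - sqrt(2)*t/2 - sqrt(2)/2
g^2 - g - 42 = (g - 7)*(g + 6)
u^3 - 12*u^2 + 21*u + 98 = (u - 7)^2*(u + 2)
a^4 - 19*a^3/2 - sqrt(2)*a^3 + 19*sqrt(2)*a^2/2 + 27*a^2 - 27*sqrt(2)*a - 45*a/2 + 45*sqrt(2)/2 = (a - 5)*(a - 3)*(a - 3/2)*(a - sqrt(2))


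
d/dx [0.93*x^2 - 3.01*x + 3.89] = 1.86*x - 3.01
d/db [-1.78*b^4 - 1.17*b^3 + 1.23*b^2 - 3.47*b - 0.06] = -7.12*b^3 - 3.51*b^2 + 2.46*b - 3.47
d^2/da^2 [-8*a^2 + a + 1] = -16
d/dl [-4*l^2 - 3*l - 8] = -8*l - 3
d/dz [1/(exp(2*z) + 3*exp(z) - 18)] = (-2*exp(z) - 3)*exp(z)/(exp(2*z) + 3*exp(z) - 18)^2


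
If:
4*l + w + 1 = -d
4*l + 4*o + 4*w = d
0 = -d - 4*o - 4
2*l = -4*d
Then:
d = 4/9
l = -8/9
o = -10/9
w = 19/9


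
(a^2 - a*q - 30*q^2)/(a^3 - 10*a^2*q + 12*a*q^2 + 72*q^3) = (-a - 5*q)/(-a^2 + 4*a*q + 12*q^2)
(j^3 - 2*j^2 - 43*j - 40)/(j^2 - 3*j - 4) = (j^2 - 3*j - 40)/(j - 4)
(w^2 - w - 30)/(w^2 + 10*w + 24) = (w^2 - w - 30)/(w^2 + 10*w + 24)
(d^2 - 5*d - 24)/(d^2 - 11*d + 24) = (d + 3)/(d - 3)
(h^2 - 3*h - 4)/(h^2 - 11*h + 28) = (h + 1)/(h - 7)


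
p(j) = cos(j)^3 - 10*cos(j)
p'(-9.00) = -3.09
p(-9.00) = 8.35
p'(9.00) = 3.09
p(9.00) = 8.35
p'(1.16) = 8.73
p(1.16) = -3.93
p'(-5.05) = 9.12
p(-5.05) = -3.28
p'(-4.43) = 9.38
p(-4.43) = 2.76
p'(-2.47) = -5.08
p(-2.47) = 7.35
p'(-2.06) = -8.24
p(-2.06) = 4.60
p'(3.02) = 0.85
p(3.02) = 8.95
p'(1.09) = 8.30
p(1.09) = -4.53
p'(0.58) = 4.33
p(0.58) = -7.78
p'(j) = -3*sin(j)*cos(j)^2 + 10*sin(j)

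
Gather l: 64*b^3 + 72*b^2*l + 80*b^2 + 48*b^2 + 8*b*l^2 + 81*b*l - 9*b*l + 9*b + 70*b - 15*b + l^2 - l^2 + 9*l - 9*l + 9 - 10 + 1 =64*b^3 + 128*b^2 + 8*b*l^2 + 64*b + l*(72*b^2 + 72*b)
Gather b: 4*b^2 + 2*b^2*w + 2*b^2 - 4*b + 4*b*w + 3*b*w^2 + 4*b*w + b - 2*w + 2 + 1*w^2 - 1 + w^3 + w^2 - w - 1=b^2*(2*w + 6) + b*(3*w^2 + 8*w - 3) + w^3 + 2*w^2 - 3*w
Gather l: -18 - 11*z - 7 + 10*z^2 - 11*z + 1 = 10*z^2 - 22*z - 24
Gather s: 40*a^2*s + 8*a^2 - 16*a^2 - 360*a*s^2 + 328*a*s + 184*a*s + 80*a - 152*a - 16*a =-8*a^2 - 360*a*s^2 - 88*a + s*(40*a^2 + 512*a)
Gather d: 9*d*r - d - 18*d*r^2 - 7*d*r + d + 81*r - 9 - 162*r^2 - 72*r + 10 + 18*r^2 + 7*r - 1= d*(-18*r^2 + 2*r) - 144*r^2 + 16*r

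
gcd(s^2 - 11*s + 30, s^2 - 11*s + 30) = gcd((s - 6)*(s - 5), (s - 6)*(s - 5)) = s^2 - 11*s + 30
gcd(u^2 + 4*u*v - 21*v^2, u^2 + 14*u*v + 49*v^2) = u + 7*v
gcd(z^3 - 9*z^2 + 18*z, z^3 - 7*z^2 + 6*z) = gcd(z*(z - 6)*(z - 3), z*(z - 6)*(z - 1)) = z^2 - 6*z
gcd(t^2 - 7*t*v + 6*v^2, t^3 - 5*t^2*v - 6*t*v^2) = t - 6*v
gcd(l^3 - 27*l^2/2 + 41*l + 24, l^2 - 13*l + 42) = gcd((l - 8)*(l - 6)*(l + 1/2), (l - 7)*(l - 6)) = l - 6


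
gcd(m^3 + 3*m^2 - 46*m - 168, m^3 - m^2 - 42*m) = m^2 - m - 42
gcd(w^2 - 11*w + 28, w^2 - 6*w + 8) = w - 4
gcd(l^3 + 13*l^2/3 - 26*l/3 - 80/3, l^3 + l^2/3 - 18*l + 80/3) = l^2 + 7*l/3 - 40/3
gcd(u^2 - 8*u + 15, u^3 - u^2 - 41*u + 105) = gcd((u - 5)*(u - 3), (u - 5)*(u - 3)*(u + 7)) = u^2 - 8*u + 15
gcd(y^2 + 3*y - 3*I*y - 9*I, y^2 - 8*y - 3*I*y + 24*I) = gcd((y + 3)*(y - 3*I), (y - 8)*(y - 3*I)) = y - 3*I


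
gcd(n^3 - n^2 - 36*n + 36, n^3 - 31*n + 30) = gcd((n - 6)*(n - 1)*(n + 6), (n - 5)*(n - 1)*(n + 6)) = n^2 + 5*n - 6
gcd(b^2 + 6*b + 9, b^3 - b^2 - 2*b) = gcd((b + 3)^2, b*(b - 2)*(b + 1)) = 1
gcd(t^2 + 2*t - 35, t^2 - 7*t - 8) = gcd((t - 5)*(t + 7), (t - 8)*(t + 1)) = 1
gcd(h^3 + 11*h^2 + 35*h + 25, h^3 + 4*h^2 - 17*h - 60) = h + 5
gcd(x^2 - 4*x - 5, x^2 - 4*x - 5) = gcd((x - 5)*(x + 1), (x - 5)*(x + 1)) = x^2 - 4*x - 5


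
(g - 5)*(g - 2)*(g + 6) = g^3 - g^2 - 32*g + 60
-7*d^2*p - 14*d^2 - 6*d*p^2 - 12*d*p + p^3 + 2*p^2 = (-7*d + p)*(d + p)*(p + 2)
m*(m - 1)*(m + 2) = m^3 + m^2 - 2*m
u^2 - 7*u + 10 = (u - 5)*(u - 2)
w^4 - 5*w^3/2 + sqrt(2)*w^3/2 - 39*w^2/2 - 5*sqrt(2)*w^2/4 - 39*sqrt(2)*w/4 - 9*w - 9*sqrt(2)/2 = (w - 6)*(w + 1/2)*(w + 3)*(w + sqrt(2)/2)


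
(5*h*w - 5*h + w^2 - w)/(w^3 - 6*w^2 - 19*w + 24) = (5*h + w)/(w^2 - 5*w - 24)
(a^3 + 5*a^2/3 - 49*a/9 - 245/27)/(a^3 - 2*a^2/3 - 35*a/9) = (a + 7/3)/a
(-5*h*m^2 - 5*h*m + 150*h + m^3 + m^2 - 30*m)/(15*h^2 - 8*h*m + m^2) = (-m^2 - m + 30)/(3*h - m)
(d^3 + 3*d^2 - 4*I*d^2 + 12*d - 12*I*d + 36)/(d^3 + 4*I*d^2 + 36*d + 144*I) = (d^2 + d*(3 + 2*I) + 6*I)/(d^2 + 10*I*d - 24)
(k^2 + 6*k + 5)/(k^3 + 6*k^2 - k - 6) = (k + 5)/(k^2 + 5*k - 6)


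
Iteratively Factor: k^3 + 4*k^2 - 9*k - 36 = (k + 3)*(k^2 + k - 12) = (k + 3)*(k + 4)*(k - 3)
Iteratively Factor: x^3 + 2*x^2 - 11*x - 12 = (x + 4)*(x^2 - 2*x - 3) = (x + 1)*(x + 4)*(x - 3)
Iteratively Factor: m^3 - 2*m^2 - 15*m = (m)*(m^2 - 2*m - 15) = m*(m + 3)*(m - 5)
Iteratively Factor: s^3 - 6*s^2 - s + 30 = (s - 5)*(s^2 - s - 6) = (s - 5)*(s - 3)*(s + 2)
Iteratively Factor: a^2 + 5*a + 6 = (a + 2)*(a + 3)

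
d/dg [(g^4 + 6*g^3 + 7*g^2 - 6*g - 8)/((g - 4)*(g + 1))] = g*(2*g^2 - 7*g - 40)/(g^2 - 8*g + 16)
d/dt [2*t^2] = 4*t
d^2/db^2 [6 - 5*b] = 0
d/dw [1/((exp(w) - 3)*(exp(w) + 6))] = (-2*exp(w) - 3)*exp(w)/(exp(4*w) + 6*exp(3*w) - 27*exp(2*w) - 108*exp(w) + 324)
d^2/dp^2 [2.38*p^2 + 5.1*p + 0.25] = 4.76000000000000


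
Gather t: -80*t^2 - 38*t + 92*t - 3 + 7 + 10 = -80*t^2 + 54*t + 14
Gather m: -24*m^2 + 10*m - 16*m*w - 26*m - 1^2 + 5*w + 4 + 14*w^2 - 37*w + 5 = -24*m^2 + m*(-16*w - 16) + 14*w^2 - 32*w + 8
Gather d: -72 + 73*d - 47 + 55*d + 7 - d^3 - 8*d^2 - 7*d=-d^3 - 8*d^2 + 121*d - 112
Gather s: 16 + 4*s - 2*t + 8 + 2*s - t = 6*s - 3*t + 24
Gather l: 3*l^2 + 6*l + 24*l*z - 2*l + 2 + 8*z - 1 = 3*l^2 + l*(24*z + 4) + 8*z + 1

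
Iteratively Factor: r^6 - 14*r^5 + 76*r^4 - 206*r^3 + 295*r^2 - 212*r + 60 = (r - 1)*(r^5 - 13*r^4 + 63*r^3 - 143*r^2 + 152*r - 60) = (r - 3)*(r - 1)*(r^4 - 10*r^3 + 33*r^2 - 44*r + 20) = (r - 3)*(r - 1)^2*(r^3 - 9*r^2 + 24*r - 20) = (r - 3)*(r - 2)*(r - 1)^2*(r^2 - 7*r + 10) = (r - 5)*(r - 3)*(r - 2)*(r - 1)^2*(r - 2)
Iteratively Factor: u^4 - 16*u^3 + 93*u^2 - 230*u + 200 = (u - 4)*(u^3 - 12*u^2 + 45*u - 50) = (u - 5)*(u - 4)*(u^2 - 7*u + 10) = (u - 5)*(u - 4)*(u - 2)*(u - 5)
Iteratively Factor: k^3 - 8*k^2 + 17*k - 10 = (k - 2)*(k^2 - 6*k + 5) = (k - 5)*(k - 2)*(k - 1)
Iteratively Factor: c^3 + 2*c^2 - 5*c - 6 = (c + 3)*(c^2 - c - 2) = (c - 2)*(c + 3)*(c + 1)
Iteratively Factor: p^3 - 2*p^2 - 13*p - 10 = (p - 5)*(p^2 + 3*p + 2) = (p - 5)*(p + 2)*(p + 1)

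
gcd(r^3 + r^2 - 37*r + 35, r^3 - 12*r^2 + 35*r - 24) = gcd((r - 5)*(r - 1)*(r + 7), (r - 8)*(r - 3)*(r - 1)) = r - 1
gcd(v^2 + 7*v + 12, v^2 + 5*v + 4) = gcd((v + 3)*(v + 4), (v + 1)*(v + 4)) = v + 4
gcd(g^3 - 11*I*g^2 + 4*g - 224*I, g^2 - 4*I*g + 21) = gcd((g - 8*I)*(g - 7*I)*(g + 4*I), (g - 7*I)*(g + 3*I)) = g - 7*I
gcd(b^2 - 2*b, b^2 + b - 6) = b - 2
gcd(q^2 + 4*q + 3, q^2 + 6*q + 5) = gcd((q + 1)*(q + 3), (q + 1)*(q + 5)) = q + 1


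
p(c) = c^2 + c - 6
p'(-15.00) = -29.00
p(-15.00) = 204.00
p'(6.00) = 13.00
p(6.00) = 36.00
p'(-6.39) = -11.78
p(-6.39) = 28.44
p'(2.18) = 5.36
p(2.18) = 0.93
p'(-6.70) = -12.40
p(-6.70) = 32.19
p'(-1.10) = -1.20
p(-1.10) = -5.89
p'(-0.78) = -0.56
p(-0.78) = -6.17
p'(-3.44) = -5.88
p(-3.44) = 2.39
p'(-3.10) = -5.20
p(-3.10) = 0.51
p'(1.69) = 4.38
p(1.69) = -1.45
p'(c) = 2*c + 1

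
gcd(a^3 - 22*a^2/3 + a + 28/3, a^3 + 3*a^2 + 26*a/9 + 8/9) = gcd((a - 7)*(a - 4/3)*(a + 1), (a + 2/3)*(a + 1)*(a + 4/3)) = a + 1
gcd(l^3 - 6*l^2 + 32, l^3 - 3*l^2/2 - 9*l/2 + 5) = l + 2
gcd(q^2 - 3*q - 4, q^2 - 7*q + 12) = q - 4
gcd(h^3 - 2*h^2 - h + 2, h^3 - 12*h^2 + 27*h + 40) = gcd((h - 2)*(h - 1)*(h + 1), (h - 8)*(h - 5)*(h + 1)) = h + 1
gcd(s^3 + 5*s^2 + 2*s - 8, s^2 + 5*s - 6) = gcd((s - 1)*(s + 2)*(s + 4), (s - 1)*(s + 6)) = s - 1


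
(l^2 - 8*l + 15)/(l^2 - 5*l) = (l - 3)/l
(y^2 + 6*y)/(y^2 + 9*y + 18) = y/(y + 3)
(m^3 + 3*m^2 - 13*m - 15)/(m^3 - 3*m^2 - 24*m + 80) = (m^2 - 2*m - 3)/(m^2 - 8*m + 16)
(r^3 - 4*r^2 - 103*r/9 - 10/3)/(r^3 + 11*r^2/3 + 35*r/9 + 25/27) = 3*(r - 6)/(3*r + 5)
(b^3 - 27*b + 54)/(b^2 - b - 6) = (b^2 + 3*b - 18)/(b + 2)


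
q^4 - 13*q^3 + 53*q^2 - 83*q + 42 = (q - 7)*(q - 3)*(q - 2)*(q - 1)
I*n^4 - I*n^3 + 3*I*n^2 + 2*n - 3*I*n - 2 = (n - I)^2*(n + 2*I)*(I*n - I)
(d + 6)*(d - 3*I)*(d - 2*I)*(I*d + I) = I*d^4 + 5*d^3 + 7*I*d^3 + 35*d^2 + 30*d - 42*I*d - 36*I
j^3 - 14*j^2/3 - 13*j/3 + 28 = (j - 4)*(j - 3)*(j + 7/3)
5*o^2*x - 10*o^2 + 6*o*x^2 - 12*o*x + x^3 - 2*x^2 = (o + x)*(5*o + x)*(x - 2)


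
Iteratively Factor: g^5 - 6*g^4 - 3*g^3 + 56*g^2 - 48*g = (g - 4)*(g^4 - 2*g^3 - 11*g^2 + 12*g) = (g - 4)^2*(g^3 + 2*g^2 - 3*g) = g*(g - 4)^2*(g^2 + 2*g - 3) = g*(g - 4)^2*(g + 3)*(g - 1)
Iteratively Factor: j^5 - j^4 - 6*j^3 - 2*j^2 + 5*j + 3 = (j - 1)*(j^4 - 6*j^2 - 8*j - 3) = (j - 1)*(j + 1)*(j^3 - j^2 - 5*j - 3) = (j - 1)*(j + 1)^2*(j^2 - 2*j - 3) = (j - 3)*(j - 1)*(j + 1)^2*(j + 1)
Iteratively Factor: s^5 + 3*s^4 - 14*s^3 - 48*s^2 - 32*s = (s + 1)*(s^4 + 2*s^3 - 16*s^2 - 32*s) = (s + 1)*(s + 2)*(s^3 - 16*s) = s*(s + 1)*(s + 2)*(s^2 - 16) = s*(s - 4)*(s + 1)*(s + 2)*(s + 4)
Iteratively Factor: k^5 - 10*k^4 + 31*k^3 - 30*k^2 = (k)*(k^4 - 10*k^3 + 31*k^2 - 30*k) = k^2*(k^3 - 10*k^2 + 31*k - 30) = k^2*(k - 2)*(k^2 - 8*k + 15) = k^2*(k - 5)*(k - 2)*(k - 3)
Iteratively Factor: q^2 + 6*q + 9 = (q + 3)*(q + 3)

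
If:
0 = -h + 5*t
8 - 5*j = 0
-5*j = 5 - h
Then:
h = 13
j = 8/5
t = 13/5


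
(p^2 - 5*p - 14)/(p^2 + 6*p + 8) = (p - 7)/(p + 4)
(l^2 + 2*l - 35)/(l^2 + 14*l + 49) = (l - 5)/(l + 7)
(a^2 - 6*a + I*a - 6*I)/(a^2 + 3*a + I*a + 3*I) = (a - 6)/(a + 3)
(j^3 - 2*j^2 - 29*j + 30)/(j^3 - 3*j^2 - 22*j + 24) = (j + 5)/(j + 4)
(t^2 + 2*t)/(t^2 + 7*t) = (t + 2)/(t + 7)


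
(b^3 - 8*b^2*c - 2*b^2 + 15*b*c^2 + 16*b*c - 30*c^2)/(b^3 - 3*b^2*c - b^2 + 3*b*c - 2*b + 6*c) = (b - 5*c)/(b + 1)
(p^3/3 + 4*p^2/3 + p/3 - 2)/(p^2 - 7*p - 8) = (-p^3 - 4*p^2 - p + 6)/(3*(-p^2 + 7*p + 8))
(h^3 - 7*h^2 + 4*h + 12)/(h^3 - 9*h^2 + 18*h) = (h^2 - h - 2)/(h*(h - 3))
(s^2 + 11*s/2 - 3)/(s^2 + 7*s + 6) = (s - 1/2)/(s + 1)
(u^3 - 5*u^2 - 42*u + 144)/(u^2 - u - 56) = (u^2 + 3*u - 18)/(u + 7)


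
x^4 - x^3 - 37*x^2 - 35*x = x*(x - 7)*(x + 1)*(x + 5)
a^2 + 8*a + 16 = (a + 4)^2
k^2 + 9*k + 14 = (k + 2)*(k + 7)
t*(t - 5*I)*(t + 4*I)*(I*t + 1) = I*t^4 + 2*t^3 + 19*I*t^2 + 20*t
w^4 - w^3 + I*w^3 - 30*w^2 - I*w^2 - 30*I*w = w*(w - 6)*(w + 5)*(w + I)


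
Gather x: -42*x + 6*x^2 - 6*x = 6*x^2 - 48*x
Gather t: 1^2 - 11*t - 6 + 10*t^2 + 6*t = 10*t^2 - 5*t - 5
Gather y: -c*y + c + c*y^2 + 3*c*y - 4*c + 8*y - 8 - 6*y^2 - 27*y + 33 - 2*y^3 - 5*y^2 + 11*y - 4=-3*c - 2*y^3 + y^2*(c - 11) + y*(2*c - 8) + 21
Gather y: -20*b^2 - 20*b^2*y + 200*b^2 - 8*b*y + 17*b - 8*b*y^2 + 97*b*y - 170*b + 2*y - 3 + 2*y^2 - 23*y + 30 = 180*b^2 - 153*b + y^2*(2 - 8*b) + y*(-20*b^2 + 89*b - 21) + 27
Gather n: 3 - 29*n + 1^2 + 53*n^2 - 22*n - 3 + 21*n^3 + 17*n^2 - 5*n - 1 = 21*n^3 + 70*n^2 - 56*n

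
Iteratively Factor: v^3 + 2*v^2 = (v)*(v^2 + 2*v) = v^2*(v + 2)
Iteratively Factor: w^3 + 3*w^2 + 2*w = (w + 1)*(w^2 + 2*w) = w*(w + 1)*(w + 2)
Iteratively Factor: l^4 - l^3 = (l)*(l^3 - l^2) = l*(l - 1)*(l^2) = l^2*(l - 1)*(l)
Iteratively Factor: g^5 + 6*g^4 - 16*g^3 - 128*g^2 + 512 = (g + 4)*(g^4 + 2*g^3 - 24*g^2 - 32*g + 128) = (g + 4)^2*(g^3 - 2*g^2 - 16*g + 32) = (g - 4)*(g + 4)^2*(g^2 + 2*g - 8) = (g - 4)*(g + 4)^3*(g - 2)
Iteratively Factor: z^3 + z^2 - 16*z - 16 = (z - 4)*(z^2 + 5*z + 4) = (z - 4)*(z + 4)*(z + 1)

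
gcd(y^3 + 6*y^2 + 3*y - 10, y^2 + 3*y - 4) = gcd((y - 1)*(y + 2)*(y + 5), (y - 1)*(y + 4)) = y - 1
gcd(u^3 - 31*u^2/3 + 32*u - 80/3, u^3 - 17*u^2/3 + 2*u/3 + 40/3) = u - 5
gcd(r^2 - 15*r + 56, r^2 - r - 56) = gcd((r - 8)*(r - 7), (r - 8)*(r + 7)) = r - 8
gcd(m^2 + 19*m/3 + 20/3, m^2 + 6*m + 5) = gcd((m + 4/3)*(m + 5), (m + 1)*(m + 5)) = m + 5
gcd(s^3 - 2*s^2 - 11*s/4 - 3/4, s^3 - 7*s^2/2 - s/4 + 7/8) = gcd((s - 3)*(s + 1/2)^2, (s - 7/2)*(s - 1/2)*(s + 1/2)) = s + 1/2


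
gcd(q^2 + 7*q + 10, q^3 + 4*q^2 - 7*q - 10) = q + 5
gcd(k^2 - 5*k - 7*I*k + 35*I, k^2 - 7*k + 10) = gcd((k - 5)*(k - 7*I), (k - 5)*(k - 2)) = k - 5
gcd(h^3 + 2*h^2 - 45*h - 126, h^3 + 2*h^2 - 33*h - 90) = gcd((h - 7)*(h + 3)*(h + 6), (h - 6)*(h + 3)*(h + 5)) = h + 3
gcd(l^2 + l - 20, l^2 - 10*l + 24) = l - 4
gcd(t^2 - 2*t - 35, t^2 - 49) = t - 7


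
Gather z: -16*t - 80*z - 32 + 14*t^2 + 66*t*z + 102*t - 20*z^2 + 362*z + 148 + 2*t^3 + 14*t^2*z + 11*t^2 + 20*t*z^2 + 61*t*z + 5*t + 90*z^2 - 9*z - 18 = 2*t^3 + 25*t^2 + 91*t + z^2*(20*t + 70) + z*(14*t^2 + 127*t + 273) + 98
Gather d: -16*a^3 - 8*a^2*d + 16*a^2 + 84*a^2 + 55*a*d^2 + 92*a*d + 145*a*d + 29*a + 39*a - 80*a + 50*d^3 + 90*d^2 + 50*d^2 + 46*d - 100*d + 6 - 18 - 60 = -16*a^3 + 100*a^2 - 12*a + 50*d^3 + d^2*(55*a + 140) + d*(-8*a^2 + 237*a - 54) - 72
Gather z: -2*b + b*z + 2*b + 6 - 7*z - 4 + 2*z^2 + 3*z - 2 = 2*z^2 + z*(b - 4)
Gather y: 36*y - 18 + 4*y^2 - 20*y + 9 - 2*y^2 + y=2*y^2 + 17*y - 9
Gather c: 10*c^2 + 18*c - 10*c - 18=10*c^2 + 8*c - 18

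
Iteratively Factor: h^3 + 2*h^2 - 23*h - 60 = (h - 5)*(h^2 + 7*h + 12) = (h - 5)*(h + 3)*(h + 4)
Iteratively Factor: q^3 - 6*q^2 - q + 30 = (q - 3)*(q^2 - 3*q - 10) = (q - 3)*(q + 2)*(q - 5)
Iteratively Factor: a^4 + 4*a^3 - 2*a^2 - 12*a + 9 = (a - 1)*(a^3 + 5*a^2 + 3*a - 9) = (a - 1)^2*(a^2 + 6*a + 9) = (a - 1)^2*(a + 3)*(a + 3)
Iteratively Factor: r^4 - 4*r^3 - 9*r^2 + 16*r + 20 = (r - 2)*(r^3 - 2*r^2 - 13*r - 10) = (r - 2)*(r + 2)*(r^2 - 4*r - 5) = (r - 5)*(r - 2)*(r + 2)*(r + 1)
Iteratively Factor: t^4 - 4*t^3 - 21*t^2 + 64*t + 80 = (t + 4)*(t^3 - 8*t^2 + 11*t + 20) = (t + 1)*(t + 4)*(t^2 - 9*t + 20) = (t - 5)*(t + 1)*(t + 4)*(t - 4)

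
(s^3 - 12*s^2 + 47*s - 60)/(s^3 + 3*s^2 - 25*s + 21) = (s^2 - 9*s + 20)/(s^2 + 6*s - 7)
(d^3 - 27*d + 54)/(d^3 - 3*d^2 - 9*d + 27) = (d + 6)/(d + 3)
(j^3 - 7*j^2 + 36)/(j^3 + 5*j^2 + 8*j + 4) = (j^2 - 9*j + 18)/(j^2 + 3*j + 2)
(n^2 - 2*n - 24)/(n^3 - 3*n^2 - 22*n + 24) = 1/(n - 1)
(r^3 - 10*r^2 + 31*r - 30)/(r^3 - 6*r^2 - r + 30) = (r - 2)/(r + 2)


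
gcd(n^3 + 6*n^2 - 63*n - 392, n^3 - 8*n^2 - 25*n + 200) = n - 8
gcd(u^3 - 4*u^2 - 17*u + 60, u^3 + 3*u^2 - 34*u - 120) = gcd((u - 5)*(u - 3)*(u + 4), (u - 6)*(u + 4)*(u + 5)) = u + 4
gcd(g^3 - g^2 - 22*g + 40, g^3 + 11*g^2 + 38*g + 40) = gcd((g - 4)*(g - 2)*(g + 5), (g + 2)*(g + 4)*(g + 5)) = g + 5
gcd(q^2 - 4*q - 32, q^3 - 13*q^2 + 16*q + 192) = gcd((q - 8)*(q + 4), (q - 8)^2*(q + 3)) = q - 8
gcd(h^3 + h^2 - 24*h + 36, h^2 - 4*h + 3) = h - 3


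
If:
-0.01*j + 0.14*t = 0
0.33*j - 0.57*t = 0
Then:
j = 0.00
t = 0.00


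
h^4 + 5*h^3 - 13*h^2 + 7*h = h*(h - 1)^2*(h + 7)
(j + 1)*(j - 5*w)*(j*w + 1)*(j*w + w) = j^4*w^2 - 5*j^3*w^3 + 2*j^3*w^2 + j^3*w - 10*j^2*w^3 - 4*j^2*w^2 + 2*j^2*w - 5*j*w^3 - 10*j*w^2 + j*w - 5*w^2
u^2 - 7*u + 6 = (u - 6)*(u - 1)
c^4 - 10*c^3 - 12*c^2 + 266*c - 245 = (c - 7)^2*(c - 1)*(c + 5)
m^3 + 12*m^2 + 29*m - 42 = (m - 1)*(m + 6)*(m + 7)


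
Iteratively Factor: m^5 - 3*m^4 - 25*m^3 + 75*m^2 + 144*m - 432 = (m - 4)*(m^4 + m^3 - 21*m^2 - 9*m + 108) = (m - 4)*(m - 3)*(m^3 + 4*m^2 - 9*m - 36) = (m - 4)*(m - 3)^2*(m^2 + 7*m + 12) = (m - 4)*(m - 3)^2*(m + 4)*(m + 3)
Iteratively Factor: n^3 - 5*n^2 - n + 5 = (n - 5)*(n^2 - 1) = (n - 5)*(n + 1)*(n - 1)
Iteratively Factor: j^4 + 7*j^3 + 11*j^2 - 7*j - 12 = (j - 1)*(j^3 + 8*j^2 + 19*j + 12) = (j - 1)*(j + 1)*(j^2 + 7*j + 12) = (j - 1)*(j + 1)*(j + 4)*(j + 3)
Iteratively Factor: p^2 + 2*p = (p + 2)*(p)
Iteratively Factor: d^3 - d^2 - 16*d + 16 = (d - 1)*(d^2 - 16) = (d - 4)*(d - 1)*(d + 4)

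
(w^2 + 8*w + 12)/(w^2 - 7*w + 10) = (w^2 + 8*w + 12)/(w^2 - 7*w + 10)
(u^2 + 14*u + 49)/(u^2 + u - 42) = (u + 7)/(u - 6)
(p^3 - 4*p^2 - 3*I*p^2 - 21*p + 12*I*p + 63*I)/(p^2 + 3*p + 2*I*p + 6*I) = (p^2 - p*(7 + 3*I) + 21*I)/(p + 2*I)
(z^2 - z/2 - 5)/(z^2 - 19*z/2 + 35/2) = (z + 2)/(z - 7)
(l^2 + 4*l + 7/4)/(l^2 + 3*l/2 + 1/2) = (l + 7/2)/(l + 1)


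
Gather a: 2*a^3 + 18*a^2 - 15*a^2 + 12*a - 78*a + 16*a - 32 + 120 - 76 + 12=2*a^3 + 3*a^2 - 50*a + 24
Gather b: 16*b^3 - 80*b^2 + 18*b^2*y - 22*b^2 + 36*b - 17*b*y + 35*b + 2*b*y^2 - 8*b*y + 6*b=16*b^3 + b^2*(18*y - 102) + b*(2*y^2 - 25*y + 77)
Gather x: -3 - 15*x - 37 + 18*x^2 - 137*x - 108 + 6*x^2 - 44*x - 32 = 24*x^2 - 196*x - 180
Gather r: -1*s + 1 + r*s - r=r*(s - 1) - s + 1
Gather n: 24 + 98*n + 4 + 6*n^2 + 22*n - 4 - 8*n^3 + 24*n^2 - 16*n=-8*n^3 + 30*n^2 + 104*n + 24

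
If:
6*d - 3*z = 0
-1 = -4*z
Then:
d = 1/8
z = 1/4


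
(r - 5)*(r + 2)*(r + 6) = r^3 + 3*r^2 - 28*r - 60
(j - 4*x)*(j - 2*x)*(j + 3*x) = j^3 - 3*j^2*x - 10*j*x^2 + 24*x^3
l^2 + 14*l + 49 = (l + 7)^2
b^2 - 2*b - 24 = (b - 6)*(b + 4)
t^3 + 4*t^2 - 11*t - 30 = (t - 3)*(t + 2)*(t + 5)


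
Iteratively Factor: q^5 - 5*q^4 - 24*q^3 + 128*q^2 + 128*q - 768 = (q - 4)*(q^4 - q^3 - 28*q^2 + 16*q + 192) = (q - 4)*(q + 4)*(q^3 - 5*q^2 - 8*q + 48) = (q - 4)^2*(q + 4)*(q^2 - q - 12) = (q - 4)^3*(q + 4)*(q + 3)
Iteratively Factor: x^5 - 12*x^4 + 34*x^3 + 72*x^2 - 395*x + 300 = (x - 5)*(x^4 - 7*x^3 - x^2 + 67*x - 60) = (x - 5)*(x - 4)*(x^3 - 3*x^2 - 13*x + 15) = (x - 5)^2*(x - 4)*(x^2 + 2*x - 3) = (x - 5)^2*(x - 4)*(x + 3)*(x - 1)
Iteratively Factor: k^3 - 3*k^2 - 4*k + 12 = (k - 2)*(k^2 - k - 6) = (k - 3)*(k - 2)*(k + 2)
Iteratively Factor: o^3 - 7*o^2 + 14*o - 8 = (o - 4)*(o^2 - 3*o + 2) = (o - 4)*(o - 1)*(o - 2)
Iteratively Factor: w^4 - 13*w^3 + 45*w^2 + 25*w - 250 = (w - 5)*(w^3 - 8*w^2 + 5*w + 50) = (w - 5)*(w + 2)*(w^2 - 10*w + 25) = (w - 5)^2*(w + 2)*(w - 5)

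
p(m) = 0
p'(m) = 0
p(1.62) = 0.00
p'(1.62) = 0.00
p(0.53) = 0.00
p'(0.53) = 0.00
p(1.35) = 0.00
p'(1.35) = 0.00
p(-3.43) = 0.00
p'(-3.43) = 0.00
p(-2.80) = 0.00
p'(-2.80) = 0.00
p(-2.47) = 0.00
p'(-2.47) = 0.00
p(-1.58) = 0.00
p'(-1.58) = 0.00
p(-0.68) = 0.00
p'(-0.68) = 0.00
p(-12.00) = 0.00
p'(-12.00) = 0.00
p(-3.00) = 0.00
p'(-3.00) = 0.00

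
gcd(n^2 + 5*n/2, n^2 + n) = n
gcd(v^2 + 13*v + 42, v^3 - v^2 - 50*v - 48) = v + 6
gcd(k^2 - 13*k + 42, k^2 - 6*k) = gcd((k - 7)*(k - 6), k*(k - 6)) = k - 6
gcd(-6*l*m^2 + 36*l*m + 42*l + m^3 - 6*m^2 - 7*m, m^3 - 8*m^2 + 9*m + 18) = m + 1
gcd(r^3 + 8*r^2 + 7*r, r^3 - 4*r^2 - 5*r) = r^2 + r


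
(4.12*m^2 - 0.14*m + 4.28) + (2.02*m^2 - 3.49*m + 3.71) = 6.14*m^2 - 3.63*m + 7.99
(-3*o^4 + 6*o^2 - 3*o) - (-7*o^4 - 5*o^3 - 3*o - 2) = 4*o^4 + 5*o^3 + 6*o^2 + 2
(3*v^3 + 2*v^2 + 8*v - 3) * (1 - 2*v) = -6*v^4 - v^3 - 14*v^2 + 14*v - 3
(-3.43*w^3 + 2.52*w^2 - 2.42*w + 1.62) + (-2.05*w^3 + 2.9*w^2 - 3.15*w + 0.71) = -5.48*w^3 + 5.42*w^2 - 5.57*w + 2.33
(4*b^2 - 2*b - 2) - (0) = 4*b^2 - 2*b - 2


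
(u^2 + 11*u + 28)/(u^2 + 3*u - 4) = (u + 7)/(u - 1)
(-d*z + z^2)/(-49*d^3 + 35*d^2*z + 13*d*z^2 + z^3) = z/(49*d^2 + 14*d*z + z^2)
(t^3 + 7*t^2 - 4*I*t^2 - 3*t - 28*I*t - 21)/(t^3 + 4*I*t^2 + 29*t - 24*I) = (t + 7)/(t + 8*I)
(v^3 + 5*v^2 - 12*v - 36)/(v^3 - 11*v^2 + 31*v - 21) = (v^2 + 8*v + 12)/(v^2 - 8*v + 7)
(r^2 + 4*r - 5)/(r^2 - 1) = (r + 5)/(r + 1)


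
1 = 1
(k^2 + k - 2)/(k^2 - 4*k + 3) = (k + 2)/(k - 3)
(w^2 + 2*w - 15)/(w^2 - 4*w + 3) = (w + 5)/(w - 1)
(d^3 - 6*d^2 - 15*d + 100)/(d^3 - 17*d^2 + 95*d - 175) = (d + 4)/(d - 7)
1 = 1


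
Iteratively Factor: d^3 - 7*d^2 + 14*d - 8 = (d - 1)*(d^2 - 6*d + 8) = (d - 2)*(d - 1)*(d - 4)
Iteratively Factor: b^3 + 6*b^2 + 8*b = (b + 4)*(b^2 + 2*b) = (b + 2)*(b + 4)*(b)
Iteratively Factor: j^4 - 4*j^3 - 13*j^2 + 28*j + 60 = (j + 2)*(j^3 - 6*j^2 - j + 30) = (j - 5)*(j + 2)*(j^2 - j - 6) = (j - 5)*(j - 3)*(j + 2)*(j + 2)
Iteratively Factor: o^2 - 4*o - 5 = (o - 5)*(o + 1)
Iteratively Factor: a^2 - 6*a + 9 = (a - 3)*(a - 3)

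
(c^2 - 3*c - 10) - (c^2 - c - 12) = 2 - 2*c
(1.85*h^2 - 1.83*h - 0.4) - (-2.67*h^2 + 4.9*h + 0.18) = 4.52*h^2 - 6.73*h - 0.58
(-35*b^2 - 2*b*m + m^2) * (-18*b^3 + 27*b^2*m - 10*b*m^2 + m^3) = 630*b^5 - 909*b^4*m + 278*b^3*m^2 + 12*b^2*m^3 - 12*b*m^4 + m^5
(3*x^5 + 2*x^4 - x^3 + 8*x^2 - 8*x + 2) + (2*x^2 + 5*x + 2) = 3*x^5 + 2*x^4 - x^3 + 10*x^2 - 3*x + 4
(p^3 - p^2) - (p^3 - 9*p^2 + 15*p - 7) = 8*p^2 - 15*p + 7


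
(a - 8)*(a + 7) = a^2 - a - 56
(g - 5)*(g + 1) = g^2 - 4*g - 5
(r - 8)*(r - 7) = r^2 - 15*r + 56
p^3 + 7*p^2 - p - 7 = (p - 1)*(p + 1)*(p + 7)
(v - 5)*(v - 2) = v^2 - 7*v + 10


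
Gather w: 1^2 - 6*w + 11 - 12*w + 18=30 - 18*w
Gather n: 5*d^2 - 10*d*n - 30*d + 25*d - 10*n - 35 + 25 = 5*d^2 - 5*d + n*(-10*d - 10) - 10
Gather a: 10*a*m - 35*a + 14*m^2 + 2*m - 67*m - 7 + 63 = a*(10*m - 35) + 14*m^2 - 65*m + 56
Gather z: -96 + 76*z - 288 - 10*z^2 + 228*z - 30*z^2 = -40*z^2 + 304*z - 384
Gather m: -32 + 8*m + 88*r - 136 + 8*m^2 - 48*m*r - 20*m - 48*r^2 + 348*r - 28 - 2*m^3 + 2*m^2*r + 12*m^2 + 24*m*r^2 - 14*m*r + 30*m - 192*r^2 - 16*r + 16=-2*m^3 + m^2*(2*r + 20) + m*(24*r^2 - 62*r + 18) - 240*r^2 + 420*r - 180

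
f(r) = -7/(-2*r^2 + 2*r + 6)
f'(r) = -7*(4*r - 2)/(-2*r^2 + 2*r + 6)^2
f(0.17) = -1.11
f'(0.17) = 0.23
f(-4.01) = 0.20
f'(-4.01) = 0.11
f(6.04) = 0.13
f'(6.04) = -0.05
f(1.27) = -1.32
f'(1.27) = -0.76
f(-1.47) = 5.55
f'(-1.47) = 34.65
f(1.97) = -3.21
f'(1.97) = -8.68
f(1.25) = -1.30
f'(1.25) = -0.73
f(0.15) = -1.12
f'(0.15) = 0.25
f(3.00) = 1.17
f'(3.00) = -1.94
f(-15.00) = 0.01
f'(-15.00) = 0.00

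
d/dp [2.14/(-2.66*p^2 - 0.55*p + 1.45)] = (11.3848*p + 1.177)/(2.66*p^2 + 0.55*p - 1.45)^2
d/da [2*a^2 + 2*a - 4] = 4*a + 2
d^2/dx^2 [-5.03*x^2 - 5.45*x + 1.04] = -10.0600000000000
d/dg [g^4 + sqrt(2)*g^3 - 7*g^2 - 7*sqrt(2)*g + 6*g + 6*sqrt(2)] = 4*g^3 + 3*sqrt(2)*g^2 - 14*g - 7*sqrt(2) + 6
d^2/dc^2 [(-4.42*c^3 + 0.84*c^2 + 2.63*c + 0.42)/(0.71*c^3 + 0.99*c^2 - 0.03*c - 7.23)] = (7.06052400000002*c^6 + 7.389822*c^5 - 258.530454*c^4 + 7.12633199999992*c^3 + 194.745744*c^2 - 1260.46773*c + 92.690802)/(0.357911*c^9 + 1.497177*c^8 + 2.042244*c^7 - 10.090152*c^6 - 30.578094*c^5 - 20.331702*c^4 + 112.629636*c^3 + 155.230992*c^2 - 4.704561*c - 377.933067)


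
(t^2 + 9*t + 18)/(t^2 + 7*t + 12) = (t + 6)/(t + 4)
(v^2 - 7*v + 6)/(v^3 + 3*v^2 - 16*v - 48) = (v^2 - 7*v + 6)/(v^3 + 3*v^2 - 16*v - 48)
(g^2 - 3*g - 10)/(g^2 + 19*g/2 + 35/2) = 2*(g^2 - 3*g - 10)/(2*g^2 + 19*g + 35)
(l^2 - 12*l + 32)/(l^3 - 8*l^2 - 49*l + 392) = (l - 4)/(l^2 - 49)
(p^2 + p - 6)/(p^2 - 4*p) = (p^2 + p - 6)/(p*(p - 4))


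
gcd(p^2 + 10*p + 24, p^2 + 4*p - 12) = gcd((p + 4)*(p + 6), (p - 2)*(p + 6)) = p + 6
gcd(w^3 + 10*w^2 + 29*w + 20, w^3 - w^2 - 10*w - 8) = w + 1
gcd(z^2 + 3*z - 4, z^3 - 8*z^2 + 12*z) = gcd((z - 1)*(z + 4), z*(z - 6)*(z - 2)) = 1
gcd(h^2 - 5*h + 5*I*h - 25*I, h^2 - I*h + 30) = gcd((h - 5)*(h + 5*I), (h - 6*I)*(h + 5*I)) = h + 5*I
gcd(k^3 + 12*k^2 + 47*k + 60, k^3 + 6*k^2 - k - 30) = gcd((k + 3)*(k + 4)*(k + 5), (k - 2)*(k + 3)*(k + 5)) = k^2 + 8*k + 15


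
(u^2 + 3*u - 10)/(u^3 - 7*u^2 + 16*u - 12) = (u + 5)/(u^2 - 5*u + 6)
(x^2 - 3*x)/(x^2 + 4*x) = (x - 3)/(x + 4)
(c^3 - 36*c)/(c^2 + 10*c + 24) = c*(c - 6)/(c + 4)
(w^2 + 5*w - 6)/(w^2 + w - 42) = (w^2 + 5*w - 6)/(w^2 + w - 42)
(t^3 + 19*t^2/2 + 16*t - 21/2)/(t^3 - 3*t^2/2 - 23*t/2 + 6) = (t + 7)/(t - 4)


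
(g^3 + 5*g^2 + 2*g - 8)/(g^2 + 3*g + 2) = (g^2 + 3*g - 4)/(g + 1)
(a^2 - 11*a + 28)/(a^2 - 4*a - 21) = (a - 4)/(a + 3)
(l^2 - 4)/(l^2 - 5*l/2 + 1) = 2*(l + 2)/(2*l - 1)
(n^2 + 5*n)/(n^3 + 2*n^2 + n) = (n + 5)/(n^2 + 2*n + 1)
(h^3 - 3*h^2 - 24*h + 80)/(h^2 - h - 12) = (h^2 + h - 20)/(h + 3)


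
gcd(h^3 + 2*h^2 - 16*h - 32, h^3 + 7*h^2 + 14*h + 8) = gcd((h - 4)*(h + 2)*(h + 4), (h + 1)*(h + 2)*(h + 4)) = h^2 + 6*h + 8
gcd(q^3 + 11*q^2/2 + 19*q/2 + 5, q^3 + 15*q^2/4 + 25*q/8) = q + 5/2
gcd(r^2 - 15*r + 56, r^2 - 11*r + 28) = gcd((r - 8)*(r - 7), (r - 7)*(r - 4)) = r - 7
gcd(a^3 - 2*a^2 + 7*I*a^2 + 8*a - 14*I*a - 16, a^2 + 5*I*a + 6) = a - I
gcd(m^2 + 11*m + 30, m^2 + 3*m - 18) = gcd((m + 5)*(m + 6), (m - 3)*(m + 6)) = m + 6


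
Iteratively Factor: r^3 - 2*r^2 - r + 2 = (r - 2)*(r^2 - 1) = (r - 2)*(r - 1)*(r + 1)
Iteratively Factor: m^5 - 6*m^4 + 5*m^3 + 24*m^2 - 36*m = (m - 3)*(m^4 - 3*m^3 - 4*m^2 + 12*m) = m*(m - 3)*(m^3 - 3*m^2 - 4*m + 12) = m*(m - 3)*(m - 2)*(m^2 - m - 6) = m*(m - 3)*(m - 2)*(m + 2)*(m - 3)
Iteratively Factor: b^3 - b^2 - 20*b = (b + 4)*(b^2 - 5*b) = (b - 5)*(b + 4)*(b)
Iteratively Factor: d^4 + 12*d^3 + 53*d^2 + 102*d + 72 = (d + 3)*(d^3 + 9*d^2 + 26*d + 24) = (d + 3)*(d + 4)*(d^2 + 5*d + 6) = (d + 2)*(d + 3)*(d + 4)*(d + 3)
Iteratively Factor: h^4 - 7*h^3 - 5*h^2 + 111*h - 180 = (h - 3)*(h^3 - 4*h^2 - 17*h + 60) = (h - 3)^2*(h^2 - h - 20) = (h - 3)^2*(h + 4)*(h - 5)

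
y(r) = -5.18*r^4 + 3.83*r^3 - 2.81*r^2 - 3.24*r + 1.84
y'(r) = -20.72*r^3 + 11.49*r^2 - 5.62*r - 3.24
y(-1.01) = -7.09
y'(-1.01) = 35.50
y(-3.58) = -1049.17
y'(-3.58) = 1114.83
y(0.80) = -2.71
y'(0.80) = -10.99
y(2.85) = -283.31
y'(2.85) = -405.58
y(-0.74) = -0.41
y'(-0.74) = 15.61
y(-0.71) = 0.04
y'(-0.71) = 13.96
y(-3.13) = -630.16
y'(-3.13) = 762.28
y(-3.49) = -952.36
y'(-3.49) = 1037.10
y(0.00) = 1.84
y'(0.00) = -3.24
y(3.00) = -349.34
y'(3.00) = -476.13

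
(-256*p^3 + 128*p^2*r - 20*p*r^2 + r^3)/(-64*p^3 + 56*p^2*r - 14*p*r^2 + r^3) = (8*p - r)/(2*p - r)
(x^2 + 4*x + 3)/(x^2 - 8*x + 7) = (x^2 + 4*x + 3)/(x^2 - 8*x + 7)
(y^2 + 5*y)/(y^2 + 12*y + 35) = y/(y + 7)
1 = 1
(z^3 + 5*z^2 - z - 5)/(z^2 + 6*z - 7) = (z^2 + 6*z + 5)/(z + 7)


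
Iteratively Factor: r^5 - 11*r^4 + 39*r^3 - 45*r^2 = (r - 5)*(r^4 - 6*r^3 + 9*r^2) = (r - 5)*(r - 3)*(r^3 - 3*r^2) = r*(r - 5)*(r - 3)*(r^2 - 3*r) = r*(r - 5)*(r - 3)^2*(r)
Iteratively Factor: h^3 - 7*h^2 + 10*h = (h - 2)*(h^2 - 5*h) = (h - 5)*(h - 2)*(h)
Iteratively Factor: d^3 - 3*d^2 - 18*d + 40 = (d - 5)*(d^2 + 2*d - 8) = (d - 5)*(d + 4)*(d - 2)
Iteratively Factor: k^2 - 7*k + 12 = (k - 3)*(k - 4)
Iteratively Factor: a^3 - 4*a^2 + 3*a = (a - 1)*(a^2 - 3*a) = (a - 3)*(a - 1)*(a)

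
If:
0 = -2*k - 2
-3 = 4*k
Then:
No Solution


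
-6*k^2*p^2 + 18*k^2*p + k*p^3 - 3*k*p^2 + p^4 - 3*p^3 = p*(-2*k + p)*(3*k + p)*(p - 3)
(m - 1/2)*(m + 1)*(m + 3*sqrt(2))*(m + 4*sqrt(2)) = m^4 + m^3/2 + 7*sqrt(2)*m^3 + 7*sqrt(2)*m^2/2 + 47*m^2/2 - 7*sqrt(2)*m/2 + 12*m - 12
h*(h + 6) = h^2 + 6*h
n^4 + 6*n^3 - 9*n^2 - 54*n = n*(n - 3)*(n + 3)*(n + 6)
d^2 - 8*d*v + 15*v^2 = (d - 5*v)*(d - 3*v)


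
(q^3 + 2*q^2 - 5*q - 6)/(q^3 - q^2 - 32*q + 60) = (q^2 + 4*q + 3)/(q^2 + q - 30)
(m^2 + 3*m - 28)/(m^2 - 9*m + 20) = (m + 7)/(m - 5)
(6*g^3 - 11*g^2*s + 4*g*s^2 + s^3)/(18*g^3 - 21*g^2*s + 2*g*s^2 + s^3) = (-g + s)/(-3*g + s)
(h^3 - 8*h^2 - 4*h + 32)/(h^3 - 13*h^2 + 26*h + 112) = (h - 2)/(h - 7)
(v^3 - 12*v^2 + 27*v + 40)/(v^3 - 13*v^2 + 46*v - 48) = (v^2 - 4*v - 5)/(v^2 - 5*v + 6)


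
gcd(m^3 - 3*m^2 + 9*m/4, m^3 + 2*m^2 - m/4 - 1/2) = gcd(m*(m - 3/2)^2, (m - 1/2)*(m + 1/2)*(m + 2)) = 1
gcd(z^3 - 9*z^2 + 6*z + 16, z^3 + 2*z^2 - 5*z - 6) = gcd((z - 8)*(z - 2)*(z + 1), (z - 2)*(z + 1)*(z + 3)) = z^2 - z - 2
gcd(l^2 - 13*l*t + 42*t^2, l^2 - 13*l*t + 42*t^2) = l^2 - 13*l*t + 42*t^2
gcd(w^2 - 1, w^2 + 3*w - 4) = w - 1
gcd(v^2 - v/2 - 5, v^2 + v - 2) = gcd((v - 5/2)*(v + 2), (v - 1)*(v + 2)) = v + 2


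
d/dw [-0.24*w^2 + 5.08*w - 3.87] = 5.08 - 0.48*w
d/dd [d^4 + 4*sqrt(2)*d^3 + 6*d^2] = 4*d*(d^2 + 3*sqrt(2)*d + 3)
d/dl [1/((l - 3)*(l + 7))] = 2*(-l - 2)/(l^4 + 8*l^3 - 26*l^2 - 168*l + 441)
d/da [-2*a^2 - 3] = -4*a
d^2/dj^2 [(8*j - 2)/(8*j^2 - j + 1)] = 4*(12*(1 - 8*j)*(8*j^2 - j + 1) + (4*j - 1)*(16*j - 1)^2)/(8*j^2 - j + 1)^3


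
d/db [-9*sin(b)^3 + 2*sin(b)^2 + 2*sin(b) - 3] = (-27*sin(b)^2 + 4*sin(b) + 2)*cos(b)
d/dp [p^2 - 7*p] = 2*p - 7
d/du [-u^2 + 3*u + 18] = 3 - 2*u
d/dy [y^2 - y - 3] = 2*y - 1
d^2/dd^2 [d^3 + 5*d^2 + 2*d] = 6*d + 10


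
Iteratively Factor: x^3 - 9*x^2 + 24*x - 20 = (x - 5)*(x^2 - 4*x + 4) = (x - 5)*(x - 2)*(x - 2)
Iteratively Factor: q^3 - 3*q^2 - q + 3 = (q + 1)*(q^2 - 4*q + 3) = (q - 1)*(q + 1)*(q - 3)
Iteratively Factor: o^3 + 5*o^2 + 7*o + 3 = (o + 1)*(o^2 + 4*o + 3) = (o + 1)*(o + 3)*(o + 1)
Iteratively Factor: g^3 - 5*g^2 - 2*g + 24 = (g - 4)*(g^2 - g - 6) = (g - 4)*(g - 3)*(g + 2)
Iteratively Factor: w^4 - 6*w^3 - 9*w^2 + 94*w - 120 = (w - 3)*(w^3 - 3*w^2 - 18*w + 40) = (w - 3)*(w - 2)*(w^2 - w - 20) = (w - 3)*(w - 2)*(w + 4)*(w - 5)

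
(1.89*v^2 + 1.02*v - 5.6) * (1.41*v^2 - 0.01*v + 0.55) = 2.6649*v^4 + 1.4193*v^3 - 6.8667*v^2 + 0.617*v - 3.08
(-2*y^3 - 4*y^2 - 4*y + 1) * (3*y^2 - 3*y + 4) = -6*y^5 - 6*y^4 - 8*y^3 - y^2 - 19*y + 4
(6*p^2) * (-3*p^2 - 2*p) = -18*p^4 - 12*p^3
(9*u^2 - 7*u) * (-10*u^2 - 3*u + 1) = -90*u^4 + 43*u^3 + 30*u^2 - 7*u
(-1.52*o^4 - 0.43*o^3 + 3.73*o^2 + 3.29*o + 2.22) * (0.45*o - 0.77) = -0.684*o^5 + 0.9769*o^4 + 2.0096*o^3 - 1.3916*o^2 - 1.5343*o - 1.7094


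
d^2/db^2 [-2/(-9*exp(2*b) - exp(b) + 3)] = 2*(2*(18*exp(b) + 1)^2*exp(b) - (36*exp(b) + 1)*(9*exp(2*b) + exp(b) - 3))*exp(b)/(9*exp(2*b) + exp(b) - 3)^3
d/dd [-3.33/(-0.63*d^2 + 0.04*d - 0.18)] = (0.1332 - 4.1958*d)/(0.63*d^2 - 0.04*d + 0.18)^2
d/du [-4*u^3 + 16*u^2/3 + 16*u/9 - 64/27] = -12*u^2 + 32*u/3 + 16/9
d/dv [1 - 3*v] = -3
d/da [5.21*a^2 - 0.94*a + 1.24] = 10.42*a - 0.94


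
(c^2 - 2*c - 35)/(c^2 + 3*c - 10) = (c - 7)/(c - 2)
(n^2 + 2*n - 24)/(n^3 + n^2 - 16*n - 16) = (n + 6)/(n^2 + 5*n + 4)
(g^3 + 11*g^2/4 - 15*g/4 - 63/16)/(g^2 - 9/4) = (8*g^2 + 34*g + 21)/(4*(2*g + 3))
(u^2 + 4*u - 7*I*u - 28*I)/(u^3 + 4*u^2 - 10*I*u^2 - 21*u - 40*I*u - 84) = 1/(u - 3*I)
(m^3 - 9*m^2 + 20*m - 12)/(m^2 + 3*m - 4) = (m^2 - 8*m + 12)/(m + 4)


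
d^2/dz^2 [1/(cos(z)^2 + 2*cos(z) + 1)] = 2*(cos(z) - cos(2*z) + 2)/(cos(z) + 1)^4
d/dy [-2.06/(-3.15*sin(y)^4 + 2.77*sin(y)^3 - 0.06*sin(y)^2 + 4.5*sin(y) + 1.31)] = (-25.956*sin(y)^3 + 17.1186*sin(y)^2 - 0.2472*sin(y) + 9.27)*cos(y)/(-3.15*sin(y)^4 + 2.77*sin(y)^3 - 0.06*sin(y)^2 + 4.5*sin(y) + 1.31)^2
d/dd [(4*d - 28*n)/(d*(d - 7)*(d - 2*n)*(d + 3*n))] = 4*(d*(-d + 7*n)*(d - 7)*(d - 2*n) + d*(-d + 7*n)*(d - 7)*(d + 3*n) + d*(-d + 7*n)*(d - 2*n)*(d + 3*n) + d*(d - 7)*(d - 2*n)*(d + 3*n) + (-d + 7*n)*(d - 7)*(d - 2*n)*(d + 3*n))/(d^2*(d - 7)^2*(d - 2*n)^2*(d + 3*n)^2)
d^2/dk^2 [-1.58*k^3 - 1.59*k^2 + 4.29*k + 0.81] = -9.48*k - 3.18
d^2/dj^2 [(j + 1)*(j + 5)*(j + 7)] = 6*j + 26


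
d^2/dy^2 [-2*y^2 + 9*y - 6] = -4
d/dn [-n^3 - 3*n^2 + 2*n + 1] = -3*n^2 - 6*n + 2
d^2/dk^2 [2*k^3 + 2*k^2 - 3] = 12*k + 4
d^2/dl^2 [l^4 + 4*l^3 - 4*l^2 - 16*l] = 12*l^2 + 24*l - 8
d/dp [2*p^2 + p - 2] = 4*p + 1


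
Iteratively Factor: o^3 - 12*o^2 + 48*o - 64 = (o - 4)*(o^2 - 8*o + 16) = (o - 4)^2*(o - 4)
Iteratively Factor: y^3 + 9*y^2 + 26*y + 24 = (y + 3)*(y^2 + 6*y + 8) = (y + 2)*(y + 3)*(y + 4)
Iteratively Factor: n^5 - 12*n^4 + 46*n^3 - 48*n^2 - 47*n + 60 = (n - 5)*(n^4 - 7*n^3 + 11*n^2 + 7*n - 12) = (n - 5)*(n - 1)*(n^3 - 6*n^2 + 5*n + 12) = (n - 5)*(n - 3)*(n - 1)*(n^2 - 3*n - 4) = (n - 5)*(n - 4)*(n - 3)*(n - 1)*(n + 1)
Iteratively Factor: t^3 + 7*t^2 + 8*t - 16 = (t - 1)*(t^2 + 8*t + 16) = (t - 1)*(t + 4)*(t + 4)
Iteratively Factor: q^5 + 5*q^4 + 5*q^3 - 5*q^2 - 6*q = (q + 1)*(q^4 + 4*q^3 + q^2 - 6*q) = (q + 1)*(q + 2)*(q^3 + 2*q^2 - 3*q) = (q + 1)*(q + 2)*(q + 3)*(q^2 - q) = (q - 1)*(q + 1)*(q + 2)*(q + 3)*(q)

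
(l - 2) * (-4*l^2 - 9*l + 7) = -4*l^3 - l^2 + 25*l - 14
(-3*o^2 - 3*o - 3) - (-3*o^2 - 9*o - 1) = 6*o - 2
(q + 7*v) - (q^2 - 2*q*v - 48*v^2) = -q^2 + 2*q*v + q + 48*v^2 + 7*v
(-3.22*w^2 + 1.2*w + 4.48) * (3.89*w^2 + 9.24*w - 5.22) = -12.5258*w^4 - 25.0848*w^3 + 45.3236*w^2 + 35.1312*w - 23.3856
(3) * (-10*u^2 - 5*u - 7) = -30*u^2 - 15*u - 21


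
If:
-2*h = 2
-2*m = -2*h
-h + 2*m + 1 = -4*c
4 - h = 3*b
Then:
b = 5/3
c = 0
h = -1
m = -1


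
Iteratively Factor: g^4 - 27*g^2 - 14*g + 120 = (g - 5)*(g^3 + 5*g^2 - 2*g - 24) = (g - 5)*(g + 4)*(g^2 + g - 6) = (g - 5)*(g - 2)*(g + 4)*(g + 3)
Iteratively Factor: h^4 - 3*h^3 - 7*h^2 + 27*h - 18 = (h - 3)*(h^3 - 7*h + 6) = (h - 3)*(h + 3)*(h^2 - 3*h + 2) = (h - 3)*(h - 1)*(h + 3)*(h - 2)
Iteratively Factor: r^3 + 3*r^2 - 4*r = (r + 4)*(r^2 - r) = (r - 1)*(r + 4)*(r)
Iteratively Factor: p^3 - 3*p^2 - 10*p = (p - 5)*(p^2 + 2*p) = (p - 5)*(p + 2)*(p)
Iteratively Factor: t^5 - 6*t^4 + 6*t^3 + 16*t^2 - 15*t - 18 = (t - 2)*(t^4 - 4*t^3 - 2*t^2 + 12*t + 9) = (t - 3)*(t - 2)*(t^3 - t^2 - 5*t - 3) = (t - 3)^2*(t - 2)*(t^2 + 2*t + 1) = (t - 3)^2*(t - 2)*(t + 1)*(t + 1)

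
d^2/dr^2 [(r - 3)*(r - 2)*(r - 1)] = 6*r - 12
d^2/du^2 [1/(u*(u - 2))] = 2*(u^2 + u*(u - 2) + (u - 2)^2)/(u^3*(u - 2)^3)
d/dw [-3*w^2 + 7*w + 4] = 7 - 6*w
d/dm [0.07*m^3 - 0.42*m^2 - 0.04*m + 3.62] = 0.21*m^2 - 0.84*m - 0.04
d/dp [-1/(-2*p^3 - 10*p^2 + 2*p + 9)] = 2*(-3*p^2 - 10*p + 1)/(2*p^3 + 10*p^2 - 2*p - 9)^2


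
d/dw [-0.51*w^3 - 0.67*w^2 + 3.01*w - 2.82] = -1.53*w^2 - 1.34*w + 3.01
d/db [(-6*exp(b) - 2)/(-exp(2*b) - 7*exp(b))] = 2*(-3*exp(2*b) - 2*exp(b) - 7)*exp(-b)/(exp(2*b) + 14*exp(b) + 49)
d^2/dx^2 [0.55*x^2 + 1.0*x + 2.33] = 1.10000000000000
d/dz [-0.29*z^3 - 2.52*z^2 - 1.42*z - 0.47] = -0.87*z^2 - 5.04*z - 1.42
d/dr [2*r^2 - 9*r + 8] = 4*r - 9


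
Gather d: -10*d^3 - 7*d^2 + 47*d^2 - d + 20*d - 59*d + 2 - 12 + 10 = -10*d^3 + 40*d^2 - 40*d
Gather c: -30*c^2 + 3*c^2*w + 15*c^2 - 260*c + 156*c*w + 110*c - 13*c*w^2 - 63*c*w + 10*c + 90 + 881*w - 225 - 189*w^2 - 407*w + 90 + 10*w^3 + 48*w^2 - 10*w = c^2*(3*w - 15) + c*(-13*w^2 + 93*w - 140) + 10*w^3 - 141*w^2 + 464*w - 45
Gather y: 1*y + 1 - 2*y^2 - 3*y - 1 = -2*y^2 - 2*y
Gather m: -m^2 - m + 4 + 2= -m^2 - m + 6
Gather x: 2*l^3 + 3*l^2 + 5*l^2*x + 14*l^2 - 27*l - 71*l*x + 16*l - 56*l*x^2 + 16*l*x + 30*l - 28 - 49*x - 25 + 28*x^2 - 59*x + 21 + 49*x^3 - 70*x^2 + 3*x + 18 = 2*l^3 + 17*l^2 + 19*l + 49*x^3 + x^2*(-56*l - 42) + x*(5*l^2 - 55*l - 105) - 14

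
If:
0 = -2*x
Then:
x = 0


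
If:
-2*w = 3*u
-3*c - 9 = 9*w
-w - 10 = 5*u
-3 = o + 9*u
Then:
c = -111/7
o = 159/7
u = -20/7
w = 30/7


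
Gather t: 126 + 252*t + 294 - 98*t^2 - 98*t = -98*t^2 + 154*t + 420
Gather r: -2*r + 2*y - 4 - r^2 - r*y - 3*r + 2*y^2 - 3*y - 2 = -r^2 + r*(-y - 5) + 2*y^2 - y - 6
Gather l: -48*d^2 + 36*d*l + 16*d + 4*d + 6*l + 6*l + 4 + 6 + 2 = -48*d^2 + 20*d + l*(36*d + 12) + 12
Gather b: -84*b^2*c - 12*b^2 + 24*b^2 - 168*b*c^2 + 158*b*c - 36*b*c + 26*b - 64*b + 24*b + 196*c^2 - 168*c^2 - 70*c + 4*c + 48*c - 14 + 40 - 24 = b^2*(12 - 84*c) + b*(-168*c^2 + 122*c - 14) + 28*c^2 - 18*c + 2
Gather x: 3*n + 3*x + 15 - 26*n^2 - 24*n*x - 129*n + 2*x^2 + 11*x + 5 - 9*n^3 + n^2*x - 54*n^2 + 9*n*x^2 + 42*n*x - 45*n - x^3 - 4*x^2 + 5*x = -9*n^3 - 80*n^2 - 171*n - x^3 + x^2*(9*n - 2) + x*(n^2 + 18*n + 19) + 20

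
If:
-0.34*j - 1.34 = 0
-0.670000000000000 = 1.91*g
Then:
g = -0.35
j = -3.94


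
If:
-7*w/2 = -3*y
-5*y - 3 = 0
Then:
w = -18/35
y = -3/5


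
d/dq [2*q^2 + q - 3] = 4*q + 1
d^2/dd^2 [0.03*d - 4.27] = 0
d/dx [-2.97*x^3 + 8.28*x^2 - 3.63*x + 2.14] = -8.91*x^2 + 16.56*x - 3.63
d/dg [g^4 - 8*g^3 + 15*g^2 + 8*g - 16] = 4*g^3 - 24*g^2 + 30*g + 8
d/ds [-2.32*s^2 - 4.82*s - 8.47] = -4.64*s - 4.82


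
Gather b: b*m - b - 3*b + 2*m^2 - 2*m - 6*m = b*(m - 4) + 2*m^2 - 8*m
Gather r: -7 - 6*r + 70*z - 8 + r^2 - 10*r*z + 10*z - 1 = r^2 + r*(-10*z - 6) + 80*z - 16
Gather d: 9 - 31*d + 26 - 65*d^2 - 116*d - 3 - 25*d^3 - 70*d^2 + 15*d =-25*d^3 - 135*d^2 - 132*d + 32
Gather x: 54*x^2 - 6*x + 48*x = 54*x^2 + 42*x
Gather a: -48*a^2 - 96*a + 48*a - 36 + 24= -48*a^2 - 48*a - 12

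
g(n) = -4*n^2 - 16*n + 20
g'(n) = -8*n - 16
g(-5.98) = -27.36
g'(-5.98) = 31.84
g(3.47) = -83.68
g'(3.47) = -43.76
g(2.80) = -56.16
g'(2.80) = -38.40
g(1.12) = -2.94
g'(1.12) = -24.96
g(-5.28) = -7.03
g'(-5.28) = 26.24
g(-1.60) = 35.36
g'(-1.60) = -3.20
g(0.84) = 3.74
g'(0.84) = -22.72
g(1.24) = -5.99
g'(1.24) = -25.92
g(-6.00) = -28.00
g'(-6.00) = 32.00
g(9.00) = -448.00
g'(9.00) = -88.00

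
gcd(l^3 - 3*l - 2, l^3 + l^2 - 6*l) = l - 2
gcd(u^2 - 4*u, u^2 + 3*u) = u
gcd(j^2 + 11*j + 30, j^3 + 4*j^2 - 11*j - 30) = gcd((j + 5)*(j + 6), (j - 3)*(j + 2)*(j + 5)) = j + 5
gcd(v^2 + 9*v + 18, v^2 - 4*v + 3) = 1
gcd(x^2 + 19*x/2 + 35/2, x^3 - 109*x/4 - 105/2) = x + 5/2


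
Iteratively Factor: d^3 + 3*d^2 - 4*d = (d - 1)*(d^2 + 4*d) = (d - 1)*(d + 4)*(d)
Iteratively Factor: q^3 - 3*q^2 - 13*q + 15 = (q - 5)*(q^2 + 2*q - 3) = (q - 5)*(q - 1)*(q + 3)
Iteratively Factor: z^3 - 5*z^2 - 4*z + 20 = (z - 2)*(z^2 - 3*z - 10) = (z - 2)*(z + 2)*(z - 5)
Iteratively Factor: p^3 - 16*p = (p - 4)*(p^2 + 4*p) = (p - 4)*(p + 4)*(p)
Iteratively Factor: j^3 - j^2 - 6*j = (j + 2)*(j^2 - 3*j) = j*(j + 2)*(j - 3)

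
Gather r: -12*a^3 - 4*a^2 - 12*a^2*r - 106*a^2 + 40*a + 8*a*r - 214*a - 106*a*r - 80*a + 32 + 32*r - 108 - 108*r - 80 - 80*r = -12*a^3 - 110*a^2 - 254*a + r*(-12*a^2 - 98*a - 156) - 156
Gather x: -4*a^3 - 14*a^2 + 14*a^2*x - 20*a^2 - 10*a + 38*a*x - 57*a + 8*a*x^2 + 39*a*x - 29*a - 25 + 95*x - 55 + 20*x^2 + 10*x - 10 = -4*a^3 - 34*a^2 - 96*a + x^2*(8*a + 20) + x*(14*a^2 + 77*a + 105) - 90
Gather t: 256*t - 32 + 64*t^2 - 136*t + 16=64*t^2 + 120*t - 16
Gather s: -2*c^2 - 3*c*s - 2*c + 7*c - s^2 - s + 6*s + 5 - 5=-2*c^2 + 5*c - s^2 + s*(5 - 3*c)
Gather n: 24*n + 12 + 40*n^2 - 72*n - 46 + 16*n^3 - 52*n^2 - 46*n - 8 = 16*n^3 - 12*n^2 - 94*n - 42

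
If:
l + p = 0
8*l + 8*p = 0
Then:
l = -p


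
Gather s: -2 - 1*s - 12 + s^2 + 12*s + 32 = s^2 + 11*s + 18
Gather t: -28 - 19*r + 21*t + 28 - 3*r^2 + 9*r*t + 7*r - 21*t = -3*r^2 + 9*r*t - 12*r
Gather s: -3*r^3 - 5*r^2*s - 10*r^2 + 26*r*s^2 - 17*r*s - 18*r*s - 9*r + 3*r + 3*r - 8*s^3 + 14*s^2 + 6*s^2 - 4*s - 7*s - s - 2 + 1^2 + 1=-3*r^3 - 10*r^2 - 3*r - 8*s^3 + s^2*(26*r + 20) + s*(-5*r^2 - 35*r - 12)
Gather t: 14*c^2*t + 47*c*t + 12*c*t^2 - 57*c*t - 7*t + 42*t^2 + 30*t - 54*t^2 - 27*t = t^2*(12*c - 12) + t*(14*c^2 - 10*c - 4)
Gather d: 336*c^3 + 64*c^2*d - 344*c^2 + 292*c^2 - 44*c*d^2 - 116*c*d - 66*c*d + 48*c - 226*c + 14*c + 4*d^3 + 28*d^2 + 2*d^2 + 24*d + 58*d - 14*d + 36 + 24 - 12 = 336*c^3 - 52*c^2 - 164*c + 4*d^3 + d^2*(30 - 44*c) + d*(64*c^2 - 182*c + 68) + 48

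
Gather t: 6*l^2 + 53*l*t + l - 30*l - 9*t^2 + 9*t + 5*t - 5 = 6*l^2 - 29*l - 9*t^2 + t*(53*l + 14) - 5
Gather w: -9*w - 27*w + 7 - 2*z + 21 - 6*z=-36*w - 8*z + 28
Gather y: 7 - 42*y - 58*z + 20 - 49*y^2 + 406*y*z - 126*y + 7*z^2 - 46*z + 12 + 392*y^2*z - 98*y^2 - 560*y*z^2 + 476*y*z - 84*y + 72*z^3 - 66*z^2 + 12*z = y^2*(392*z - 147) + y*(-560*z^2 + 882*z - 252) + 72*z^3 - 59*z^2 - 92*z + 39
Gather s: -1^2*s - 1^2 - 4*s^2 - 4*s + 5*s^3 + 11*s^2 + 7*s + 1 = 5*s^3 + 7*s^2 + 2*s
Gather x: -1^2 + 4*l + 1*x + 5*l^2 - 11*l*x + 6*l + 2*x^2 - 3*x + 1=5*l^2 + 10*l + 2*x^2 + x*(-11*l - 2)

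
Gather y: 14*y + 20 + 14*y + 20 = 28*y + 40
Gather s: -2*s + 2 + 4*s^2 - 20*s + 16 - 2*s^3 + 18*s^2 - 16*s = -2*s^3 + 22*s^2 - 38*s + 18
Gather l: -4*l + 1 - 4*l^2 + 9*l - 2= -4*l^2 + 5*l - 1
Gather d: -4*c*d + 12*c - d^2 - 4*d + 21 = 12*c - d^2 + d*(-4*c - 4) + 21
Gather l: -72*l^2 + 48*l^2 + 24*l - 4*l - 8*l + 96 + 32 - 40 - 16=-24*l^2 + 12*l + 72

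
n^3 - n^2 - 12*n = n*(n - 4)*(n + 3)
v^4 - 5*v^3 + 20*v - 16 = (v - 4)*(v - 2)*(v - 1)*(v + 2)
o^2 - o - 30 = (o - 6)*(o + 5)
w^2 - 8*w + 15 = (w - 5)*(w - 3)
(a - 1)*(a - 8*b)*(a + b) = a^3 - 7*a^2*b - a^2 - 8*a*b^2 + 7*a*b + 8*b^2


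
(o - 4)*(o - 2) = o^2 - 6*o + 8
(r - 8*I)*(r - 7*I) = r^2 - 15*I*r - 56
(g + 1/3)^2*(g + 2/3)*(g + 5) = g^4 + 19*g^3/3 + 65*g^2/9 + 77*g/27 + 10/27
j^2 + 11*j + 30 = (j + 5)*(j + 6)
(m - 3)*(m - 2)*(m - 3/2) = m^3 - 13*m^2/2 + 27*m/2 - 9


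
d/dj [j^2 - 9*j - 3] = 2*j - 9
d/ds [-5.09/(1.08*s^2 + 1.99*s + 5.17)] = (10.9944*s + 10.1291)/(1.08*s^2 + 1.99*s + 5.17)^2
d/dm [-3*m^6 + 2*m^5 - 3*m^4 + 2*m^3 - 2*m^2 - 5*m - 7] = -18*m^5 + 10*m^4 - 12*m^3 + 6*m^2 - 4*m - 5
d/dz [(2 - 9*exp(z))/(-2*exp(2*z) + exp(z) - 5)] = (-(4*exp(z) - 1)*(9*exp(z) - 2) + 18*exp(2*z) - 9*exp(z) + 45)*exp(z)/(2*exp(2*z) - exp(z) + 5)^2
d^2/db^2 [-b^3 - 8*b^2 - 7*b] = -6*b - 16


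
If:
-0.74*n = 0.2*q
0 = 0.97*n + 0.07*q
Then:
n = 0.00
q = 0.00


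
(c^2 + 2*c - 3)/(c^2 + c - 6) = (c - 1)/(c - 2)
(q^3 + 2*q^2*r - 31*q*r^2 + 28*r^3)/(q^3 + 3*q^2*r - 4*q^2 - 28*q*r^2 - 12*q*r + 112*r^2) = (q - r)/(q - 4)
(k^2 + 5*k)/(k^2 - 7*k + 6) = k*(k + 5)/(k^2 - 7*k + 6)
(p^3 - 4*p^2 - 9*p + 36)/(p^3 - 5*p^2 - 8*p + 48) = (p - 3)/(p - 4)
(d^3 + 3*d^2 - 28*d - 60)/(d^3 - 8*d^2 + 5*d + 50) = (d + 6)/(d - 5)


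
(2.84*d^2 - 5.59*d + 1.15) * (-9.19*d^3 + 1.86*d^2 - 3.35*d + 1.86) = -26.0996*d^5 + 56.6545*d^4 - 30.4799*d^3 + 26.1479*d^2 - 14.2499*d + 2.139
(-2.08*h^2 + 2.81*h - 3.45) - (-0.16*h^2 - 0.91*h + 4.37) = -1.92*h^2 + 3.72*h - 7.82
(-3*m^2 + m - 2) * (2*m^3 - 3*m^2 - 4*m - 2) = -6*m^5 + 11*m^4 + 5*m^3 + 8*m^2 + 6*m + 4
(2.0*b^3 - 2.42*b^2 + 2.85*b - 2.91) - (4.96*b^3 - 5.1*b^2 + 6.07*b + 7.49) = -2.96*b^3 + 2.68*b^2 - 3.22*b - 10.4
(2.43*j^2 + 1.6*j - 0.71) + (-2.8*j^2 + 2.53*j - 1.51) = -0.37*j^2 + 4.13*j - 2.22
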